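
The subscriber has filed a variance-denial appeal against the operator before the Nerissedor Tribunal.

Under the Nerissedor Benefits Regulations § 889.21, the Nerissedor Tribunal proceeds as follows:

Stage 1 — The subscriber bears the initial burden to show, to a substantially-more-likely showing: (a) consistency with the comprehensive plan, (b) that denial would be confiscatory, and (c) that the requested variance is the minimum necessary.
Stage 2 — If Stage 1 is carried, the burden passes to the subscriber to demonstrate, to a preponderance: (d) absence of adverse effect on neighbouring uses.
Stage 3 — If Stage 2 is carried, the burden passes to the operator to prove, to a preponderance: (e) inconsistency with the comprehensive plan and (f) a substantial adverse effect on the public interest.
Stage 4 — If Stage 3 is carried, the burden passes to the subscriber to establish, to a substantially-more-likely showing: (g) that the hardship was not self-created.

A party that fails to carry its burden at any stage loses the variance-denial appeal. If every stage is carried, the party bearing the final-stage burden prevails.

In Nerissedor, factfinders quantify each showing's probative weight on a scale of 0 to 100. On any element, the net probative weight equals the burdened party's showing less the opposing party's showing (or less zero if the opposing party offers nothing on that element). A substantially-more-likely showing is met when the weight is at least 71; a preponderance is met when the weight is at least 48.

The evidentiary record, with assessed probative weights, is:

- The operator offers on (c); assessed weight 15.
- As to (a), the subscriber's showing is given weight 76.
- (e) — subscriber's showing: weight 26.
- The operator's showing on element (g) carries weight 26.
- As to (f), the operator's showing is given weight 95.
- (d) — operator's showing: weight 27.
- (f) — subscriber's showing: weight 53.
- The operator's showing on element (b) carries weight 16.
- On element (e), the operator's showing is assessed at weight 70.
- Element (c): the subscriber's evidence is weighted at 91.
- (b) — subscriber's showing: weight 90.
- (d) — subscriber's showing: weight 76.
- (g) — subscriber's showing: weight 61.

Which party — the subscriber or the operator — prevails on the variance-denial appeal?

subscriber

At Stage 1 the subscriber must meet a substantially-more-likely showing (weight is at least 71): on (a) the weight is 76, ≥ 71, so (a) meets the standard; on (b) the weight is 90 less the opposing 16 gives net 74, ≥ 71, so (b) meets the standard; on (c) the weight is 91 less the opposing 15 gives net 76, which does reach 71, so (c) meets the standard.
  Stage 1 is satisfied; the subscriber continues to bear the burden.
At Stage 2 the subscriber must meet a preponderance (weight is at least 48): on (d) the weight is 76 less the opposing 27 gives net 49, ≥ 48, so (d) meets the standard.
  Stage 2 carried; the burden shifts to the operator.
At Stage 3 the operator must meet a preponderance (weight is at least 48): on (e) the weight is 70 less the opposing 26 gives net 44, which does not reach 48, so (e) does not meet the standard; on (f) the weight is 95 less the opposing 53 gives net 42, < 48, so (f) does not meet the standard.
  Stage 3 not carried; the operator fails its burden.
The subscriber prevails.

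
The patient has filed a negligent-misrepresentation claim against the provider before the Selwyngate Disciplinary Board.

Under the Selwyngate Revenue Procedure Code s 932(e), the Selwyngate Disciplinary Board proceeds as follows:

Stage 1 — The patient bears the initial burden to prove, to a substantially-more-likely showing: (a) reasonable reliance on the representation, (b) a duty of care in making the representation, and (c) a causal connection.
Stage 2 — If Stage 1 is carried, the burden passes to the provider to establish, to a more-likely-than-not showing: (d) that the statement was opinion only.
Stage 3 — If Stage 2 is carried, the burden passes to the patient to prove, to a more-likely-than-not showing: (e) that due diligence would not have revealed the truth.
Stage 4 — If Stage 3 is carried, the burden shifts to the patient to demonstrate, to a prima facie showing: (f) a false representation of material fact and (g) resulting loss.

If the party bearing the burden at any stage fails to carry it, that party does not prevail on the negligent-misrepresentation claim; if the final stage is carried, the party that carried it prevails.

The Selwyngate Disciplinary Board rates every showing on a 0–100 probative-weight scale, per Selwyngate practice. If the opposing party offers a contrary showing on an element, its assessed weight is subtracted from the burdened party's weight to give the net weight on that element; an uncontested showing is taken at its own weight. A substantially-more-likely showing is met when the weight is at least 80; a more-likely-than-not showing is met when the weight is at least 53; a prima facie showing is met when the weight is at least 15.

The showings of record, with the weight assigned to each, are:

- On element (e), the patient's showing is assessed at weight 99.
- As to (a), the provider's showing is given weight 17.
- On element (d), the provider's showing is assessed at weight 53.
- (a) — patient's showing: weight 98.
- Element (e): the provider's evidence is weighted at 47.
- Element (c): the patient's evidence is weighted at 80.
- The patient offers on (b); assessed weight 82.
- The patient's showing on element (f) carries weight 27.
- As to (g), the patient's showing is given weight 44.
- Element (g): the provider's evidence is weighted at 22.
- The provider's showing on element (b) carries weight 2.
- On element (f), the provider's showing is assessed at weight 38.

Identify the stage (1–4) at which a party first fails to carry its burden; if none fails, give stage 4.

Stage 1 — burden on patient; standard: a substantially-more-likely showing (weight is at least 80).
    (a): 98 − 17 = 81 ≥ 80 [met]
    (b): 82 − 2 = 80 ≥ 80 [met]
    (c): 80 ≥ 80 [met]
  The patient carries Stage 1; the provider now bears the burden.
Stage 2 — burden on provider; standard: a more-likely-than-not showing (weight is at least 53).
    (d): 53 ≥ 53 [met]
  The provider carries Stage 2; the patient now bears the burden.
Stage 3 — burden on patient; standard: a more-likely-than-not showing (weight is at least 53).
    (e): 99 − 47 = 52 < 53 [not met]
  Not every element is met, so the patient fails to carry Stage 3.
So the provider prevails.

stage 3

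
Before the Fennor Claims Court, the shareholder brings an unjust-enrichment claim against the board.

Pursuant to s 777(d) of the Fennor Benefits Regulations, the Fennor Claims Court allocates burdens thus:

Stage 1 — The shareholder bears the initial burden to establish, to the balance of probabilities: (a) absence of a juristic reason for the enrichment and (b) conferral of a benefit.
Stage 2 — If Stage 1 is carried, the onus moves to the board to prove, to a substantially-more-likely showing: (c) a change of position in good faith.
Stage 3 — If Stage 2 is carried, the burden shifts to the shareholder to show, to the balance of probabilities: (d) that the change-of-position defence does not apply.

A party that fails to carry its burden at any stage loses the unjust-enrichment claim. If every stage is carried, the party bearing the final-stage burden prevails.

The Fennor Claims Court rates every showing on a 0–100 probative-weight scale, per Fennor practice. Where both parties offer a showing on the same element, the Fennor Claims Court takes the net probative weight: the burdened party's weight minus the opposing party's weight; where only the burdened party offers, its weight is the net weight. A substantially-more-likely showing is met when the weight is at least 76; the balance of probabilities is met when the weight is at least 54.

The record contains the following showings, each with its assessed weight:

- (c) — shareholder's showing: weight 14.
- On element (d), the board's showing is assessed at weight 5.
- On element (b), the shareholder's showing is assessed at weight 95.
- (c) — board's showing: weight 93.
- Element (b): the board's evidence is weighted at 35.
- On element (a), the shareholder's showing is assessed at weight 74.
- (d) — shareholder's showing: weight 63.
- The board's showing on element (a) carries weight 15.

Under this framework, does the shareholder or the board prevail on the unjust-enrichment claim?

shareholder

Stage 1 (shareholder, the balance of probabilities, weight is at least 54): (a) net 74−15=59 ≥ 54 — meets; (b) net 95−35=60 ≥ 54 — meets.
  All elements met. The burden passes to the board.
Stage 2 (board, a substantially-more-likely showing, weight is at least 76): (c) net 93−14=79 ≥ 76 — meets.
  Stage 2 carried; the burden shifts to the shareholder.
Stage 3 (shareholder, the balance of probabilities, weight is at least 54): (d) net 63−5=58 ≥ 54 — meets.
  The shareholder carries the last stage.
Every stage carried; the shareholder prevails.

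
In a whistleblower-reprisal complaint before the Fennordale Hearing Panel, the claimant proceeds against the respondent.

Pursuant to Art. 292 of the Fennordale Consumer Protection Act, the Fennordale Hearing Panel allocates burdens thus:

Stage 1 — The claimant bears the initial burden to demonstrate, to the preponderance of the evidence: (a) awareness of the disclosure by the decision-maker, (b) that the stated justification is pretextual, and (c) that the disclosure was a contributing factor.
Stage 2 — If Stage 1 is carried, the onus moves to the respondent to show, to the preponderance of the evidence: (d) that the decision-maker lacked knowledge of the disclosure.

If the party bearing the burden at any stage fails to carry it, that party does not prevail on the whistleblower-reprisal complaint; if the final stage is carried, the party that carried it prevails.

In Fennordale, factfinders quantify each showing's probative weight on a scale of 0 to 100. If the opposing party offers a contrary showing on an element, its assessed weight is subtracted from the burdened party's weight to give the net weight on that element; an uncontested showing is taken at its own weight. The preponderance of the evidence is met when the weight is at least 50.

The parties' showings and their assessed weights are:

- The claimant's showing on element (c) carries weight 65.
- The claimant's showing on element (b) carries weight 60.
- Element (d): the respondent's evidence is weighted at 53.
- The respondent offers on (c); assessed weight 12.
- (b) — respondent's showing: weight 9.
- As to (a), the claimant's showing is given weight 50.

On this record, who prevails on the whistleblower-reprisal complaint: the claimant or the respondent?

respondent

Stage 1 (claimant, the preponderance of the evidence, weight is at least 50): (a) 50 ≥ 50 — meets; (b) net 60−9=51 ≥ 50 — meets; (c) net 65−12=53 ≥ 50 — meets.
  Stage 1 carried; the burden shifts to the respondent.
Stage 2 (respondent, the preponderance of the evidence, weight is at least 50): (d) 53 ≥ 50 — meets.
  The respondent carries the last stage.
Every stage carried; the respondent prevails.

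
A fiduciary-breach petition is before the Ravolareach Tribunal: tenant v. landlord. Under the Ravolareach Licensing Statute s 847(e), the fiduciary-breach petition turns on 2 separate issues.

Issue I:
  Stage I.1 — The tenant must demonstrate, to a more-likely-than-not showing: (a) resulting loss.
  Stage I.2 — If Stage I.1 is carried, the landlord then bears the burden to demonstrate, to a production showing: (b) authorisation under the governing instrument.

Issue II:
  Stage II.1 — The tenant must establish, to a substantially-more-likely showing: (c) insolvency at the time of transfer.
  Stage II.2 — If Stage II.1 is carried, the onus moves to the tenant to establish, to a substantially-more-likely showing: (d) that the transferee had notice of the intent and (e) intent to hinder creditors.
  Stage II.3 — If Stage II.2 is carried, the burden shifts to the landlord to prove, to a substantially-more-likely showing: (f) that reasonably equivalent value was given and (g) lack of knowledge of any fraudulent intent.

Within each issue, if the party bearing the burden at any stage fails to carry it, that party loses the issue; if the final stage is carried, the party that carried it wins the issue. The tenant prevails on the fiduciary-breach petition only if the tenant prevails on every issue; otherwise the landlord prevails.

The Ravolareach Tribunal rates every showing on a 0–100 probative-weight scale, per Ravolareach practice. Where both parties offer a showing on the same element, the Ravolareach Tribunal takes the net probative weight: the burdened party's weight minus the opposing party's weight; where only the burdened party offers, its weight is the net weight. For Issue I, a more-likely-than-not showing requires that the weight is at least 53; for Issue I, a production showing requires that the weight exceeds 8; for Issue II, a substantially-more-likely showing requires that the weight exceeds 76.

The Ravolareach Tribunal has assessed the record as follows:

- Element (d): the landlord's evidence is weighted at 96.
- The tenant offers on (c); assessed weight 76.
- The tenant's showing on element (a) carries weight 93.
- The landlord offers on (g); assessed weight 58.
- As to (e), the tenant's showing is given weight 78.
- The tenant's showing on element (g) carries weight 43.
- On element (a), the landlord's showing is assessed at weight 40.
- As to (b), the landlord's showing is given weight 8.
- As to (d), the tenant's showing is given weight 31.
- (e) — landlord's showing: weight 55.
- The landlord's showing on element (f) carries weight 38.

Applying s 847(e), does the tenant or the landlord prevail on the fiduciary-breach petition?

— Issue I —
Stage I.1 — burden on tenant; standard: a more-likely-than-not showing (weight is at least 53).
    (a): 93 − 40 = 53 ≥ 53 [met]
  The tenant carries Stage I.1; the landlord now bears the burden.
Stage I.2 — burden on landlord; standard: a production showing (weight exceeds 8).
    (b): 8 ≤ 8 [not met]
  The landlord does not carry Stage I.2.
The tenant prevails on this issue.
— Issue II —
Stage II.1 (tenant, a substantially-more-likely showing, weight exceeds 76): (c) 76 ≤ 76 — fails.
  Not every element is met, so the tenant fails to carry Stage II.1.
So the landlord prevails on this issue.
Per-issue: Issue I → tenant; Issue II → landlord. The tenant must prevail on every issue; overall, the landlord prevails.

landlord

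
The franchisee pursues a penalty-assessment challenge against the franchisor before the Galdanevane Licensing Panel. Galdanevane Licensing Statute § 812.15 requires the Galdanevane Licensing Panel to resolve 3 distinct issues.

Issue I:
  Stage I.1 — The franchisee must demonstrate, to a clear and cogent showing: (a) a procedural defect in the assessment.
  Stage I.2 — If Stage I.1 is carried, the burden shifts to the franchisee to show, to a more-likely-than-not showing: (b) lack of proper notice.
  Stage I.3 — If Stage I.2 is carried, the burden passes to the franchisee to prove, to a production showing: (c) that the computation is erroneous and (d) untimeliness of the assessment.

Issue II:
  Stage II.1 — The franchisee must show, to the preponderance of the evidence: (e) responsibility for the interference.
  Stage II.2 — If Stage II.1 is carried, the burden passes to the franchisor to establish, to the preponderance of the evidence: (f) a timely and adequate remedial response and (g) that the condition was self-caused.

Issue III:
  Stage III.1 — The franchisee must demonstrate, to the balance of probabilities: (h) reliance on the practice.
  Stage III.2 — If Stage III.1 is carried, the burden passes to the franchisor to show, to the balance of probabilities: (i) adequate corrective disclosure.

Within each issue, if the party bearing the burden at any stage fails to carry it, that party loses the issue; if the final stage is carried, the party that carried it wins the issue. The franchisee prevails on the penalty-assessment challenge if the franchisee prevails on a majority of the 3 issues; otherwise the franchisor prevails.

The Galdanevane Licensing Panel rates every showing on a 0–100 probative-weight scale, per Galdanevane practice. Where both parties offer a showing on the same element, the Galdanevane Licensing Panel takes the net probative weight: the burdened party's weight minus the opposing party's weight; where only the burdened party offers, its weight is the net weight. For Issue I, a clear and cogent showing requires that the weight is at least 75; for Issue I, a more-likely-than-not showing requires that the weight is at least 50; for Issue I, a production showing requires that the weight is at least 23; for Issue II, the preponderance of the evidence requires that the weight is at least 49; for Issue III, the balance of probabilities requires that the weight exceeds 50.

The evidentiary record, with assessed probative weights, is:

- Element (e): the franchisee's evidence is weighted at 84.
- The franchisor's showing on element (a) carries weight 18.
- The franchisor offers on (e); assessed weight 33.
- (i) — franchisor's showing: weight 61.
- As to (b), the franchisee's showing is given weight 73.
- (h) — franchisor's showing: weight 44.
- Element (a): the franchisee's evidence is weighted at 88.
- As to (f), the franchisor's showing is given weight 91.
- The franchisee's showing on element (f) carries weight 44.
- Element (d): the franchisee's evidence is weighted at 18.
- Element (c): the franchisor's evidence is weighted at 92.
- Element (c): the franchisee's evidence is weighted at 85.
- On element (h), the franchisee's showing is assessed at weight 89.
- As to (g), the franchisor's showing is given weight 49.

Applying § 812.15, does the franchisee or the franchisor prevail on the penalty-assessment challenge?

franchisor

— Issue I —
At Stage I.1 the franchisee must meet a clear and cogent showing (weight is at least 75): on (a) the weight is 88 less the opposing 18 gives net 70, which does not reach 75, so (a) does not meet the standard.
  Not every element is met, so the franchisee fails to carry Stage I.1.
So the franchisor prevails on this issue.
— Issue II —
At Stage II.1 the franchisee must meet the preponderance of the evidence (weight is at least 49): on (e) the weight is 84 less the opposing 33 gives net 51, which does reach 49, so (e) meets the standard.
  Stage II.1 is satisfied; the onus moves to the franchisor.
At Stage II.2 the franchisor must meet the preponderance of the evidence (weight is at least 49): on (f) the weight is 91 less the opposing 44 gives net 47, which does not reach 49, so (f) does not meet the standard; on (g) the weight is 49, ≥ 49, so (g) meets the standard.
  Stage II.2 not carried; the franchisor fails its burden.
The analysis ends at Stage II.2; the franchisee prevails on this issue.
— Issue III —
Stage III.1 (franchisee, the balance of probabilities, weight exceeds 50): (h) net 89−44=45 ≤ 50 — fails.
  Stage III.1 not carried; the franchisee fails its burden.
So the franchisor prevails on this issue.
Per-issue: Issue I → franchisor; Issue II → franchisee; Issue III → franchisor. The franchisee must prevail on a majority of issues; overall, the franchisor prevails.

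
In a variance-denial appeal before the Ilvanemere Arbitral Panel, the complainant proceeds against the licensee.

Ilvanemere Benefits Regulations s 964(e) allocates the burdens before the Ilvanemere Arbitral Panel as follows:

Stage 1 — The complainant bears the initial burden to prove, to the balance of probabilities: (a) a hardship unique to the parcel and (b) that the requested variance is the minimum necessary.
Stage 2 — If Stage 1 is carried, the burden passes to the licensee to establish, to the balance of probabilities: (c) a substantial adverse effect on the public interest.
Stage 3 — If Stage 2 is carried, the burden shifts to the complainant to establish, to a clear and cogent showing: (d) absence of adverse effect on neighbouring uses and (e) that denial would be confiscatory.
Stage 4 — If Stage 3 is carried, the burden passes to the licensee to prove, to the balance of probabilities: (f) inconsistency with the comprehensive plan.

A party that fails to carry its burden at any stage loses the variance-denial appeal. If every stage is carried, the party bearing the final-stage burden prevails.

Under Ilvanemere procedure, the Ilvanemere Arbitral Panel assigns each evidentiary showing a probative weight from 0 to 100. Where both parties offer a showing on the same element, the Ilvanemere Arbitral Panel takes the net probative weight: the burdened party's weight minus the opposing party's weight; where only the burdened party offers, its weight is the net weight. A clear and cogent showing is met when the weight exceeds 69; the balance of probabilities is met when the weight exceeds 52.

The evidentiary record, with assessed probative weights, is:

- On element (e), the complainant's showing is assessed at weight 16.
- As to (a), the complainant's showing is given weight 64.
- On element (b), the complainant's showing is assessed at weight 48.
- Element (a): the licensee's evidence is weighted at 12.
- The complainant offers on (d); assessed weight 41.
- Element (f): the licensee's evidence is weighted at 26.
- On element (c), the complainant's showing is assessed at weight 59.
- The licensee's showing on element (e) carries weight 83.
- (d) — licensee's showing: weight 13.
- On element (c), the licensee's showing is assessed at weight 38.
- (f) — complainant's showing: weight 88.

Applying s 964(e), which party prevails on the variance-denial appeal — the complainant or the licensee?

Stage 1 — burden on complainant; standard: the balance of probabilities (weight exceeds 52).
    (a): 64 − 12 = 52 ≤ 52 [not met]
    (b): 48 ≤ 52 [not met]
  The complainant does not carry Stage 1.
The analysis ends at Stage 1; the licensee prevails.

licensee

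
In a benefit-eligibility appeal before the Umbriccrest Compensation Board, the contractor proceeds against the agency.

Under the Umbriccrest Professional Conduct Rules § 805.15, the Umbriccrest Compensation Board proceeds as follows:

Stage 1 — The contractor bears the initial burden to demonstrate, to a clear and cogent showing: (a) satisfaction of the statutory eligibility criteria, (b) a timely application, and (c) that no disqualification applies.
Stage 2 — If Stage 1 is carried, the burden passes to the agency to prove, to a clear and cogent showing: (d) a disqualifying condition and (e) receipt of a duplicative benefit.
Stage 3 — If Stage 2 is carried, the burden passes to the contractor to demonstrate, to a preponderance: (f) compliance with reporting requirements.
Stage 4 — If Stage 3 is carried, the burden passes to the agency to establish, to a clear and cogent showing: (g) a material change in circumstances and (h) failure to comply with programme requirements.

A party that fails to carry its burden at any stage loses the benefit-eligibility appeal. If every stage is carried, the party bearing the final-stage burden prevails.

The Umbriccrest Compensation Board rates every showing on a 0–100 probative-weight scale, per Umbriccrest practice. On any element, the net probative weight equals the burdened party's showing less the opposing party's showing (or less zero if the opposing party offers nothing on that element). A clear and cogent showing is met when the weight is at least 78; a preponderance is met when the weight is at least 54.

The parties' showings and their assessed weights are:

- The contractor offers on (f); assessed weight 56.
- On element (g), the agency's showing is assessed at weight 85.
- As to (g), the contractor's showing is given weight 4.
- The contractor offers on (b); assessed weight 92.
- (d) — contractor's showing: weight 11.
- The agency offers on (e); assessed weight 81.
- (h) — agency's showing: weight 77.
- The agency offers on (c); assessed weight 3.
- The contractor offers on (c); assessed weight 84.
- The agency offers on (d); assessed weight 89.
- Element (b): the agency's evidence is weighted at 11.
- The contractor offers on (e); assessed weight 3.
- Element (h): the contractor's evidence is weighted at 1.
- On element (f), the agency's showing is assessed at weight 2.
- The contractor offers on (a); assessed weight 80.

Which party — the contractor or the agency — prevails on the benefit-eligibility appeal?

At Stage 1 the contractor must meet a clear and cogent showing (weight is at least 78): on (a) the weight is 80, ≥ 78, so (a) meets the standard; on (b) the weight is 92 less the opposing 11 gives net 81, which does reach 78, so (b) meets the standard; on (c) the weight is 84 less the opposing 3 gives net 81, ≥ 78, so (c) meets the standard.
  The contractor carries Stage 1; the agency now bears the burden.
At Stage 2 the agency must meet a clear and cogent showing (weight is at least 78): on (d) the weight is 89 less the opposing 11 gives net 78, which does reach 78, so (d) meets the standard; on (e) the weight is 81 less the opposing 3 gives net 78, which does reach 78, so (e) meets the standard.
  Stage 2 carried; the burden shifts to the contractor.
At Stage 3 the contractor must meet a preponderance (weight is at least 54): on (f) the weight is 56 less the opposing 2 gives net 54, which does reach 54, so (f) meets the standard.
  The contractor carries Stage 3; the agency now bears the burden.
At Stage 4 the agency must meet a clear and cogent showing (weight is at least 78): on (g) the weight is 85 less the opposing 4 gives net 81, ≥ 78, so (g) meets the standard; on (h) the weight is 77 less the opposing 1 gives net 76, < 78, so (h) does not meet the standard.
  Stage 4 not carried; the agency fails its burden.
So the contractor prevails.

contractor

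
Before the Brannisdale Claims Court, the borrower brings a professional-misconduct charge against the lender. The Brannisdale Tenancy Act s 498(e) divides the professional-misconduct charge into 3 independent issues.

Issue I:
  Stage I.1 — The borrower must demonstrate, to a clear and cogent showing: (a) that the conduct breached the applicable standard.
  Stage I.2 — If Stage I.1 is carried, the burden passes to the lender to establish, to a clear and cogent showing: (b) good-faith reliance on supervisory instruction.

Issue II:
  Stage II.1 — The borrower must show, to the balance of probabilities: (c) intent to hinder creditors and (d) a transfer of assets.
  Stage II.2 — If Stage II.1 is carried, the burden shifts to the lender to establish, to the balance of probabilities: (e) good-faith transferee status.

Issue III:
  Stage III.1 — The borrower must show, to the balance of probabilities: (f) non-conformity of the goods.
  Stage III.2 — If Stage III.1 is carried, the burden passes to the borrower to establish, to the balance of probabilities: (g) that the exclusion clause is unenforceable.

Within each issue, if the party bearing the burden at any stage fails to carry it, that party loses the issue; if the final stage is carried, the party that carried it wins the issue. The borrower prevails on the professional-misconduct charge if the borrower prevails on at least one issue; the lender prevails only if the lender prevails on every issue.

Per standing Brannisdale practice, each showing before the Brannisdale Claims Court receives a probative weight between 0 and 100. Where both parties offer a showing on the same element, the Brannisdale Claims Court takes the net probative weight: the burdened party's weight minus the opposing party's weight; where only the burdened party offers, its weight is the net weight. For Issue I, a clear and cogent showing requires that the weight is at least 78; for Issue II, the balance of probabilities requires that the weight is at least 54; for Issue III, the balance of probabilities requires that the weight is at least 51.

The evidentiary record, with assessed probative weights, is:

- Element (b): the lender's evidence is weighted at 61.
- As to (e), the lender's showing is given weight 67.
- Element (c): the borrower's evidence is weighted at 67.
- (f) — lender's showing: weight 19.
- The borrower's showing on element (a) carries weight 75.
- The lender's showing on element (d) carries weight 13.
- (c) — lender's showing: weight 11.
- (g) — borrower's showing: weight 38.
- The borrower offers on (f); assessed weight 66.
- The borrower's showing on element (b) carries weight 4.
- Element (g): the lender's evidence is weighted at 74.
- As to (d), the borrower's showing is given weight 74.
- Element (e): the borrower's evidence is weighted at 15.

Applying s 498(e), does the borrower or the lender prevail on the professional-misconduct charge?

— Issue I —
At Stage I.1 the borrower must meet a clear and cogent showing (weight is at least 78): on (a) the weight is 75, < 78, so (a) does not meet the standard.
  The borrower does not carry Stage I.1.
The analysis ends at Stage I.1; the lender prevails on this issue.
— Issue II —
Stage II.1 (borrower, the balance of probabilities, weight is at least 54): (c) net 67−11=56 ≥ 54 — meets; (d) net 74−13=61 ≥ 54 — meets.
  All elements met. The burden passes to the lender.
Stage II.2 (lender, the balance of probabilities, weight is at least 54): (e) net 67−15=52 < 54 — fails.
  Not every element is met, so the lender fails to carry Stage II.2.
So the borrower prevails on this issue.
— Issue III —
Stage III.1 (borrower, the balance of probabilities, weight is at least 51): (f) net 66−19=47 < 51 — fails.
  Not every element is met, so the borrower fails to carry Stage III.1.
So the lender prevails on this issue.
Per-issue: Issue I → lender; Issue II → borrower; Issue III → lender. The borrower must prevail on at least one issue; overall, the borrower prevails.

borrower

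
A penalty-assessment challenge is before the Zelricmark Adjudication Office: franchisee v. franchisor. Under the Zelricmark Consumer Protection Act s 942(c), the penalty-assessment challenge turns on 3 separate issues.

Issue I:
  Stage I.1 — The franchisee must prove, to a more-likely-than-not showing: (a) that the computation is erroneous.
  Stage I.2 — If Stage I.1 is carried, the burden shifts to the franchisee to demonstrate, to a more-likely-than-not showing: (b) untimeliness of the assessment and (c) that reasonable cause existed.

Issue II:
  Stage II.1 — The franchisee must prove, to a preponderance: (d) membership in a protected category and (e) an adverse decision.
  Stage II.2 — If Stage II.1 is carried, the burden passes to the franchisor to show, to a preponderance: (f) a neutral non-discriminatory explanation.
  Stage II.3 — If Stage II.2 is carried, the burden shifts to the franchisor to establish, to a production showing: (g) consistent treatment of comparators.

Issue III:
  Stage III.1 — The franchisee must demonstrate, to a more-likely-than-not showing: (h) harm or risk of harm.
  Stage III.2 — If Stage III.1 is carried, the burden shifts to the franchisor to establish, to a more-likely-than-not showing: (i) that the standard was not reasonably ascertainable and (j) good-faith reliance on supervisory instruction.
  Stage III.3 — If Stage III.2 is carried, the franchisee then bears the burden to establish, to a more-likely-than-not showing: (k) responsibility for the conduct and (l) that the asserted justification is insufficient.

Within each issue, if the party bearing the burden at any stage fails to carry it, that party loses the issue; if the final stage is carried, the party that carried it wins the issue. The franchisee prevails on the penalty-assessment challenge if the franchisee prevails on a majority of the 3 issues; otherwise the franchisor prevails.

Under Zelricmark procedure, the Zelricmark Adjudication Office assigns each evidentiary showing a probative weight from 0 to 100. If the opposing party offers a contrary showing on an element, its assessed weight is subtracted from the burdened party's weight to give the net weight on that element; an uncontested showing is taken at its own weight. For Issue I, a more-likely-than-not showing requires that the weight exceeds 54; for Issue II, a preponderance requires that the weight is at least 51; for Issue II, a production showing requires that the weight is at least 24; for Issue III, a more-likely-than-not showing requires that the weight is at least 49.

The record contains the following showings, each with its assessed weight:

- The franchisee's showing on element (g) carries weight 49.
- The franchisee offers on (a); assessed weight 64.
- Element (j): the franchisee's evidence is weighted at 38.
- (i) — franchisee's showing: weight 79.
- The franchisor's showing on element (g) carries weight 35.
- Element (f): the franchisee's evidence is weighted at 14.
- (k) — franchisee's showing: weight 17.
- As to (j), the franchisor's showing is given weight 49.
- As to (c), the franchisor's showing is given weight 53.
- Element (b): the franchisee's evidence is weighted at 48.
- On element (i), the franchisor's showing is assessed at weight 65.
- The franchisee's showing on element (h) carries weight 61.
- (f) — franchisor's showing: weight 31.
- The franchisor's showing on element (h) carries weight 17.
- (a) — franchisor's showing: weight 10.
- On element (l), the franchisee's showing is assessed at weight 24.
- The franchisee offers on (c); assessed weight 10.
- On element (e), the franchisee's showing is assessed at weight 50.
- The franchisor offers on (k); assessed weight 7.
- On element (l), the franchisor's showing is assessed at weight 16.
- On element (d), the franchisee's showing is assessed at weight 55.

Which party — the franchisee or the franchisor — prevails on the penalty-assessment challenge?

— Issue I —
Stage I.1 (franchisee, a more-likely-than-not showing, weight exceeds 54): (a) net 64−10=54 ≤ 54 — fails.
  The franchisee does not carry Stage I.1.
So the franchisor prevails on this issue.
— Issue II —
Stage II.1 (franchisee, a preponderance, weight is at least 51): (d) 55 ≥ 51 — meets; (e) 50 < 51 — fails.
  Not every element is met, so the franchisee fails to carry Stage II.1.
So the franchisor prevails on this issue.
— Issue III —
At Stage III.1 the franchisee must meet a more-likely-than-not showing (weight is at least 49): on (h) the weight is 61 less the opposing 17 gives net 44, which does not reach 49, so (h) does not meet the standard.
  Stage III.1 not carried; the franchisee fails its burden.
So the franchisor prevails on this issue.
Per-issue: Issue I → franchisor; Issue II → franchisor; Issue III → franchisor. The franchisee must prevail on a majority of issues; overall, the franchisor prevails.

franchisor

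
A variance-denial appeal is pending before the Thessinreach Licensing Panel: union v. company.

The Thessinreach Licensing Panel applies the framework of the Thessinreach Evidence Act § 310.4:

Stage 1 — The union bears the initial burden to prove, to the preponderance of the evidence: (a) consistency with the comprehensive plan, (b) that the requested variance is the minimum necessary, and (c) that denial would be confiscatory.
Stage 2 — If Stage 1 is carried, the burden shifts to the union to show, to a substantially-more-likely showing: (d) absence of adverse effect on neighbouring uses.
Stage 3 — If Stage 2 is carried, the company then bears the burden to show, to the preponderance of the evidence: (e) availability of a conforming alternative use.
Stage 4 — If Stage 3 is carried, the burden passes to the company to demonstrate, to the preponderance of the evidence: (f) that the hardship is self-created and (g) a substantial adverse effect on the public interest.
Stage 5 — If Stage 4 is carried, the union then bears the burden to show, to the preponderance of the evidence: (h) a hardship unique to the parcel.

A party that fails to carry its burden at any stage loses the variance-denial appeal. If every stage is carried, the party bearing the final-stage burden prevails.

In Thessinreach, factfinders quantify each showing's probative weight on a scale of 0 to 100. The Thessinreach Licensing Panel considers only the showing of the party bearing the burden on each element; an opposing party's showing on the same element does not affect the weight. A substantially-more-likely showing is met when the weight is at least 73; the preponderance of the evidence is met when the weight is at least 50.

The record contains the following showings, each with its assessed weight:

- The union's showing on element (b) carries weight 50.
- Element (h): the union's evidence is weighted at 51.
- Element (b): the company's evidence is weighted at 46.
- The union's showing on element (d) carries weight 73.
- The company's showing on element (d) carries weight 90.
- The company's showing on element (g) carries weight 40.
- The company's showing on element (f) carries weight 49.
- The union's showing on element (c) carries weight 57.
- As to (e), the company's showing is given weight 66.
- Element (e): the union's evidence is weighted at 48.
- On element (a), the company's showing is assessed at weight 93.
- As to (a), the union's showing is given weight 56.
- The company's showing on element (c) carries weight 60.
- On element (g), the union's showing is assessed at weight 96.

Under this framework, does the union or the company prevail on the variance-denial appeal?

Stage 1 (union, the preponderance of the evidence, weight is at least 50): (a) 56 (company's 93 disregarded) ≥ 50 — meets; (b) 50 (company's 46 disregarded) ≥ 50 — meets; (c) 57 (company's 60 disregarded) ≥ 50 — meets.
  Stage 1 is satisfied; the union continues to bear the burden.
Stage 2 (union, a substantially-more-likely showing, weight is at least 73): (d) 73 (company's 90 disregarded) ≥ 73 — meets.
  Stage 2 is satisfied; the onus moves to the company.
Stage 3 (company, the preponderance of the evidence, weight is at least 50): (e) 66 (union's 48 disregarded) ≥ 50 — meets.
  Stage 3 is satisfied; the company continues to bear the burden.
Stage 4 (company, the preponderance of the evidence, weight is at least 50): (f) 49 < 50 — fails; (g) 40 (union's 96 disregarded) < 50 — fails.
  Not every element is met, so the company fails to carry Stage 4.
The union prevails.

union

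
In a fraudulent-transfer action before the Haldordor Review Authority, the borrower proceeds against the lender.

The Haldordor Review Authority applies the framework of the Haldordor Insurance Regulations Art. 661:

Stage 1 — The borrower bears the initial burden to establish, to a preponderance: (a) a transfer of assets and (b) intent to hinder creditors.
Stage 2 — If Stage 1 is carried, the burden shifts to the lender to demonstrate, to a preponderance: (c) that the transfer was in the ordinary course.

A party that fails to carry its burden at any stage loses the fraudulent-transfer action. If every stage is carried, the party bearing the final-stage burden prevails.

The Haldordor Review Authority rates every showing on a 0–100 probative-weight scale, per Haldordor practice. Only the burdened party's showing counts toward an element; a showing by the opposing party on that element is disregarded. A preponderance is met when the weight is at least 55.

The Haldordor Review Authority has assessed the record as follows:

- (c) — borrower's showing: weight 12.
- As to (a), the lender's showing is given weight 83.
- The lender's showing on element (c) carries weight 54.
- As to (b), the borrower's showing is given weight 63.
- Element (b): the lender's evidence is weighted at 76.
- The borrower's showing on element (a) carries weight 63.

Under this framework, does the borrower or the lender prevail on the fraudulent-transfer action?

borrower

At Stage 1 the borrower must meet a preponderance (weight is at least 55): on (a) the weight is 63 (the lender's 83 is given no effect), which does reach 55, so (a) meets the standard; on (b) the weight is 63 (the lender's 76 is given no effect), ≥ 55, so (b) meets the standard.
  The borrower carries Stage 1; the lender now bears the burden.
At Stage 2 the lender must meet a preponderance (weight is at least 55): on (c) the weight is 54 (the borrower's 12 is given no effect), < 55, so (c) does not meet the standard.
  Stage 2 not carried; the lender fails its burden.
So the borrower prevails.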